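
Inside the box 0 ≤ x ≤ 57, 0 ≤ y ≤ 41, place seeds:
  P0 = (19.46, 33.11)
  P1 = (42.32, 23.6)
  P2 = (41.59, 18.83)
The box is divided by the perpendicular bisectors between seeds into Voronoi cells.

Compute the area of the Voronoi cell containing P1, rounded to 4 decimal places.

Area of P1's cell: 497.0802

1. box [0,57]×[0,41]: [(0, 0) (57, 0) (57, 41) (0, 41)]
2. ⊥bis P1·P0 via (30.89,28.355): [(19.094, 0) (57, 0) (57, 41) (36.1505, 41)]  |A|=1204.4883
3. ⊥bis P1·P2 via (41.955,21.215): [(28.7598, 23.2344) (57, 18.9125) (57, 41) (36.1505, 41)]  |A|=497.0802
4. canonical 4-gon: [(28.7598, 23.2344) (57, 18.9125) (57, 41) (36.1505, 41)]
5. shoelace: 497.0802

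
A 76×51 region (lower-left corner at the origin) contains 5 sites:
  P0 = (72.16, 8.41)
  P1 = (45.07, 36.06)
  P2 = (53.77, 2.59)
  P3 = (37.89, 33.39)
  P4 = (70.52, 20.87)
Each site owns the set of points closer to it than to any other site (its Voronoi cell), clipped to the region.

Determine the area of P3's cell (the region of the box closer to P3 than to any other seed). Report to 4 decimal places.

1. box [0,76]×[0,51]: [(0, 0) (76, 0) (76, 51) (0, 51)]
2. ⊥bis P3·P0 via (55.025,20.9): [(0, 0) (39.7906, 0) (76, 49.6756) (76, 51) (0, 51)]  |A|=2976.6397
3. ⊥bis P3·P1 via (41.48,34.725): [(0, 0) (39.7906, 0) (49.4601, 13.2655) (35.4279, 51) (0, 51)]  |A|=2193.5796
4. ⊥bis P3·P2 via (45.83,17.99): [(0, 0) (10.9376, 0) (47.4018, 18.8004) (35.4279, 51) (0, 51)]  |A|=1881.9433
5. ⊥bis P3·P4 via (54.205,27.13): [(0, 0) (10.9376, 0) (47.4018, 18.8004) (35.4279, 51) (0, 51)]  |A|=1881.9433
6. canonical 5-gon: [(0, 0) (10.9376, 0) (47.4018, 18.8004) (35.4279, 51) (0, 51)]
7. shoelace: 1881.9433

Area of P3's cell: 1881.9433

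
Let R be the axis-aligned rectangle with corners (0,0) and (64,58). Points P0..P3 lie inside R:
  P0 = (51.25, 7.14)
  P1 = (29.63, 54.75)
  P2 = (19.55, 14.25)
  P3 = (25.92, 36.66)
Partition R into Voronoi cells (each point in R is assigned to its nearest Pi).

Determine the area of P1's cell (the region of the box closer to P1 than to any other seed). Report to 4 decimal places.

Area of P1's cell: 833.7313

1. box [0,64]×[0,58]: [(0, 0) (64, 0) (64, 58) (0, 58)]
2. ⊥bis P1·P0 via (40.44,30.945): [(0, 12.5809) (64, 41.6437) (64, 58) (0, 58)]  |A|=1976.81
3. ⊥bis P1·P2 via (24.59,34.5): [(0, 40.6202) (39.8854, 30.6931) (64, 41.6437) (64, 58) (0, 58)]  |A|=1417.6321
4. ⊥bis P1·P3 via (27.775,45.705): [(0, 51.4013) (58.8908, 39.3236) (64, 41.6437) (64, 58) (0, 58)]  |A|=833.7313
5. canonical 5-gon: [(0, 51.4013) (58.8908, 39.3236) (64, 41.6437) (64, 58) (0, 58)]
6. shoelace: 833.7313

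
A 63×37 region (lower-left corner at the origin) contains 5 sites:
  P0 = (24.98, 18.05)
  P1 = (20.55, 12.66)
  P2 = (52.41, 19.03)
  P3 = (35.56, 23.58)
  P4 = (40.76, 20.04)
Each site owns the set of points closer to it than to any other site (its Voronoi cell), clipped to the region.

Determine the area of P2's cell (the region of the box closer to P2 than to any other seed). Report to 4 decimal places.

Area of P2's cell: 610.6331

1. box [0,63]×[0,37]: [(0, 0) (63, 0) (63, 37) (0, 37)]
2. ⊥bis P2·P0 via (38.695,18.54): [(39.3574, 0) (63, 0) (63, 37) (38.0355, 37)]  |A|=899.2321
3. ⊥bis P2·P1 via (36.48,15.845): [(39.2942, 1.7698) (39.648, 0) (63, 0) (63, 37) (38.0355, 37)]  |A|=898.975
4. ⊥bis P2·P3 via (43.985,21.305): [(39.2259, 3.6806) (39.2942, 1.7698) (39.648, 0) (63, 0) (63, 37) (48.2231, 37)]  |A|=729.2519
5. ⊥bis P2·P4 via (46.585,19.535): [(48.0405, 36.3237) (44.8914, 0) (63, 0) (63, 37) (48.2231, 37)]  |A|=610.6331
6. canonical 5-gon: [(48.0405, 36.3237) (44.8914, 0) (63, 0) (63, 37) (48.2231, 37)]
7. shoelace: 610.6331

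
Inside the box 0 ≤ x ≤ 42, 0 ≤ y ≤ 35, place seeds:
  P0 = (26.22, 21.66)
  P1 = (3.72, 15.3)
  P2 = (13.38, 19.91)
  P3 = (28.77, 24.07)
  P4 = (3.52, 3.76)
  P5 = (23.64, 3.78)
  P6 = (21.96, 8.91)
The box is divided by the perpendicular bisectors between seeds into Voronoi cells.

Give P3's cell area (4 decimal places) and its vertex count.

1. box [0,42]×[0,35]: [(0, 0) (42, 0) (42, 35) (0, 35)]
2. ⊥bis P3·P0 via (27.495,22.865): [(42, 7.5174) (42, 35) (16.0262, 35)]  |A|=356.9135
3. ⊥bis P3·P1 via (16.245,19.685): [(42, 7.5174) (42, 35) (16.0262, 35)]  |A|=356.9135
4. ⊥bis P3·P2 via (21.075,21.99): [(18.172, 32.7295) (42, 7.5174) (42, 35) (17.5583, 35)]  |A|=355.1742
5. ⊥bis P3·P4 via (16.145,13.915): [(18.172, 32.7295) (42, 7.5174) (42, 35) (17.5583, 35)]  |A|=355.1742
6. ⊥bis P3·P5 via (26.205,13.925): [(18.172, 32.7295) (39.0021, 10.6895) (42, 9.9315) (42, 35) (17.5583, 35)]  |A|=351.5555
7. ⊥bis P3·P6 via (25.365,16.49): [(18.172, 32.7295) (39.0021, 10.6895) (42, 9.9315) (42, 35) (17.5583, 35)]  |A|=351.5555
8. canonical 5-gon: [(18.172, 32.7295) (39.0021, 10.6895) (42, 9.9315) (42, 35) (17.5583, 35)]
9. shoelace: 351.5555

Area of P3's cell: 351.5555 (5 vertices)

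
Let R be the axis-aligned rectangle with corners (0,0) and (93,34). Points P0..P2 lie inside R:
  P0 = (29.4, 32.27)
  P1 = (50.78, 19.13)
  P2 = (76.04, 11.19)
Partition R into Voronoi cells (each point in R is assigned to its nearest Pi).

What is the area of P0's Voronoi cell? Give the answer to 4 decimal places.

1. box [0,93]×[0,34]: [(0, 0) (93, 0) (93, 34) (0, 34)]
2. ⊥bis P0·P1 via (40.09,25.7): [(0, 0) (24.295, 0) (45.1911, 34) (0, 34)]  |A|=1181.2634
3. ⊥bis P0·P2 via (52.72,21.73): [(0, 0) (24.295, 0) (45.1911, 34) (0, 34)]  |A|=1181.2634
4. canonical 4-gon: [(0, 0) (24.295, 0) (45.1911, 34) (0, 34)]
5. shoelace: 1181.2634

Area of P0's cell: 1181.2634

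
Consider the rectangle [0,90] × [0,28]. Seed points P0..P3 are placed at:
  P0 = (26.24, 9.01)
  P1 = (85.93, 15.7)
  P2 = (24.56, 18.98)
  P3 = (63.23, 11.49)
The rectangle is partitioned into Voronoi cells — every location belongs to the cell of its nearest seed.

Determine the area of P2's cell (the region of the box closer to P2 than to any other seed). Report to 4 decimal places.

Area of P2's cell: 655.7140

1. box [0,90]×[0,28]: [(0, 0) (90, 0) (90, 28) (0, 28)]
2. ⊥bis P2·P0 via (25.4,13.995): [(0, 9.715) (90, 24.8805) (90, 28) (0, 28)]  |A|=963.2063
3. ⊥bis P2·P1 via (55.245,17.34): [(0, 9.715) (55.3358, 19.0394) (55.8147, 28) (0, 28)]  |A|=755.977
4. ⊥bis P2·P3 via (43.895,15.235): [(0, 9.715) (44.2707, 17.1748) (46.3675, 28) (0, 28)]  |A|=655.714
5. canonical 4-gon: [(0, 9.715) (44.2707, 17.1748) (46.3675, 28) (0, 28)]
6. shoelace: 655.714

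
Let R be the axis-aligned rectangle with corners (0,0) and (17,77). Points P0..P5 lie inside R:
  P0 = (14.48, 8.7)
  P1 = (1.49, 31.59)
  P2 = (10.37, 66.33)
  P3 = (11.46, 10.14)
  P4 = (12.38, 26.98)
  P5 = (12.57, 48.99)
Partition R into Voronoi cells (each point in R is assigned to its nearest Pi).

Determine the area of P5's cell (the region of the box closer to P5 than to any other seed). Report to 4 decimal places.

1. box [0,17]×[0,77]: [(0, 0) (17, 0) (17, 77) (0, 77)]
2. ⊥bis P5·P0 via (13.525,28.845): [(0, 28.2038) (17, 29.0097) (17, 77) (0, 77)]  |A|=822.6847
3. ⊥bis P5·P1 via (7.03,40.29): [(0, 44.7666) (17, 33.9413) (17, 77) (0, 77)]  |A|=639.9832
4. ⊥bis P5·P2 via (11.47,57.66): [(0, 56.2048) (0, 44.7666) (17, 33.9413) (17, 58.3616)]  |A|=304.7973
5. ⊥bis P5·P3 via (12.015,29.565): [(0, 56.2048) (0, 44.7666) (17, 33.9413) (17, 58.3616)]  |A|=304.7973
6. ⊥bis P5·P4 via (12.475,37.985): [(0, 56.2048) (0, 44.7666) (10.6247, 38.001) (17, 37.9459) (17, 58.3616)]  |A|=292.0318
7. canonical 5-gon: [(0, 56.2048) (0, 44.7666) (10.6247, 38.001) (17, 37.9459) (17, 58.3616)]
8. shoelace: 292.0318

Area of P5's cell: 292.0318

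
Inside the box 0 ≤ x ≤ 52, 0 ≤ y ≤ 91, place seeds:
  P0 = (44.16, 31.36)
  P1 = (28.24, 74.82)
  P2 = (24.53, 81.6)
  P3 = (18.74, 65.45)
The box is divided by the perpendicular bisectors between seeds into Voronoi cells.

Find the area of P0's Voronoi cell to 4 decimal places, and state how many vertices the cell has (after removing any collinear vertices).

1. box [0,52]×[0,91]: [(0, 0) (52, 0) (52, 91) (0, 91)]
2. ⊥bis P0·P1 via (36.2,53.09): [(0, 39.8294) (0, 0) (52, 0) (52, 58.8778)]  |A|=2566.3871
3. ⊥bis P0·P2 via (34.345,56.48): [(0, 39.8294) (0, 0) (52, 0) (52, 58.8778)]  |A|=2566.3871
4. ⊥bis P0·P3 via (31.45,48.405): [(39.2131, 54.1937) (0, 24.9536) (0, 0) (52, 0) (52, 58.8778)]  |A|=2274.7227
5. canonical 5-gon: [(39.2131, 54.1937) (0, 24.9536) (0, 0) (52, 0) (52, 58.8778)]
6. shoelace: 2274.7227

Area of P0's cell: 2274.7227 (5 vertices)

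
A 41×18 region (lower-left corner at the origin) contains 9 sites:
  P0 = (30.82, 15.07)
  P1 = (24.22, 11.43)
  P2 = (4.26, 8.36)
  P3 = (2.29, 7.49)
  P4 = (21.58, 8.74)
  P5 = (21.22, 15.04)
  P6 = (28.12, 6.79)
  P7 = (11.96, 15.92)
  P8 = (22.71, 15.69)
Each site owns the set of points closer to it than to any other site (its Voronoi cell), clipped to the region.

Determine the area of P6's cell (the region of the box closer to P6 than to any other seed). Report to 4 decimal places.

Area of P6's cell: 158.8684

1. box [0,41]×[0,18]: [(0, 0) (41, 0) (41, 18) (0, 18)]
2. ⊥bis P6·P0 via (29.47,10.93): [(0, 0) (41, 0) (41, 7.1702) (7.7887, 18) (0, 18)]  |A|=558.1642
3. ⊥bis P6·P1 via (26.17,9.11): [(15.3314, 0) (41, 0) (41, 7.1702) (28.6525, 11.1966)]  |A|=187.9672
4. ⊥bis P6·P2 via (16.19,7.575): [(15.7126, 0.3204) (15.6916, 0) (41, 0) (41, 7.1702) (28.6525, 11.1966)]  |A|=187.9095
5. ⊥bis P6·P3 via (15.205,7.14): [(15.7126, 0.3204) (15.6916, 0) (41, 0) (41, 7.1702) (28.6525, 11.1966)]  |A|=187.9095
6. ⊥bis P6·P4 via (24.85,7.765): [(24.9437, 8.0793) (22.5347, 0) (41, 0) (41, 7.1702) (28.6525, 11.1966)]  |A|=158.8684
7. ⊥bis P6·P5 via (24.67,10.915): [(24.9437, 8.0793) (22.5347, 0) (41, 0) (41, 7.1702) (28.6525, 11.1966)]  |A|=158.8684
8. ⊥bis P6·P7 via (20.04,11.355): [(24.9437, 8.0793) (22.5347, 0) (41, 0) (41, 7.1702) (28.6525, 11.1966)]  |A|=158.8684
9. ⊥bis P6·P8 via (25.415,11.24): [(24.9437, 8.0793) (22.5347, 0) (41, 0) (41, 7.1702) (28.6525, 11.1966)]  |A|=158.8684
10. canonical 5-gon: [(24.9437, 8.0793) (22.5347, 0) (41, 0) (41, 7.1702) (28.6525, 11.1966)]
11. shoelace: 158.8684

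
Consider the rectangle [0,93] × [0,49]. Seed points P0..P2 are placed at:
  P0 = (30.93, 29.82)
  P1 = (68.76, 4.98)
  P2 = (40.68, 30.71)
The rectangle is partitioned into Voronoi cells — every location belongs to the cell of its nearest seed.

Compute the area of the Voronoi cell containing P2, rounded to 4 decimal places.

1. box [0,93]×[0,49]: [(0, 0) (93, 0) (93, 49) (0, 49)]
2. ⊥bis P2·P0 via (35.805,30.265): [(38.5677, 0) (93, 0) (93, 49) (34.0948, 49)]  |A|=2776.7692
3. ⊥bis P2·P1 via (54.72,17.845): [(38.5496, 0.1977) (83.2677, 49) (34.0948, 49)]  |A|=1199.8732
4. canonical 3-gon: [(38.5496, 0.1977) (83.2677, 49) (34.0948, 49)]
5. shoelace: 1199.8732

Area of P2's cell: 1199.8732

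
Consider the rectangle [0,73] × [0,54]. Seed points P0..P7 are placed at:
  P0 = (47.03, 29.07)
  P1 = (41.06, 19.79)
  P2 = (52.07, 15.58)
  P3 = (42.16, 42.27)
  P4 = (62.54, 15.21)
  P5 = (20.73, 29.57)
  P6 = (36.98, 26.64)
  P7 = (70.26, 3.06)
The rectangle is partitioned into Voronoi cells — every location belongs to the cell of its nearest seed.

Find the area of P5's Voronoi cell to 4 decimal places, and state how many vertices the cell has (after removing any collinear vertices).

Area of P5's cell: 1403.7803 (6 vertices)

1. box [0,73]×[0,54]: [(0, 0) (73, 0) (73, 54) (0, 54)]
2. ⊥bis P5·P0 via (33.88,29.32): [(0, 0) (33.3226, 0) (34.3492, 54) (0, 54)]  |A|=1827.1383
3. ⊥bis P5·P1 via (30.895,24.68): [(0, 0) (19.0224, 0) (33.911, 30.9494) (34.3492, 54) (0, 54)]  |A|=1605.8468
4. ⊥bis P5·P2 via (36.4,22.575): [(0, 0) (19.0224, 0) (33.911, 30.9494) (34.3492, 54) (0, 54)]  |A|=1605.8468
5. ⊥bis P5·P3 via (31.445,35.92): [(0, 0) (19.0224, 0) (33.911, 30.9494) (33.9259, 31.7337) (20.7303, 54) (0, 54)]  |A|=1454.2258
6. ⊥bis P5·P4 via (41.635,22.39): [(0, 0) (19.0224, 0) (33.911, 30.9494) (33.9259, 31.7337) (20.7303, 54) (0, 54)]  |A|=1454.2258
7. ⊥bis P5·P6 via (28.855,28.105): [(0, 0) (19.0224, 0) (26.6442, 15.8437) (30.5396, 37.4478) (20.7303, 54) (0, 54)]  |A|=1403.7803
8. ⊥bis P5·P7 via (45.495,16.315): [(0, 0) (19.0224, 0) (26.6442, 15.8437) (30.5396, 37.4478) (20.7303, 54) (0, 54)]  |A|=1403.7803
9. canonical 6-gon: [(0, 0) (19.0224, 0) (26.6442, 15.8437) (30.5396, 37.4478) (20.7303, 54) (0, 54)]
10. shoelace: 1403.7803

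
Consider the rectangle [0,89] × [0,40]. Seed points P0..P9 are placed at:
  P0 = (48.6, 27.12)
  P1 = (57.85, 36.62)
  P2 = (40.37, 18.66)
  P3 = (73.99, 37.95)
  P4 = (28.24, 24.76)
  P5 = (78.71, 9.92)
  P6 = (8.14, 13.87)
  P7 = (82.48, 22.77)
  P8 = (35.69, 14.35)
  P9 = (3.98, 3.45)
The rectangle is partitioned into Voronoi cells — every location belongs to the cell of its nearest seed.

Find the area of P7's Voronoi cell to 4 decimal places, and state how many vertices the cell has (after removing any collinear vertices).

1. box [0,89]×[0,40]: [(0, 0) (89, 0) (89, 40) (0, 40)]
2. ⊥bis P7·P0 via (65.54,24.945): [(62.3372, 0) (89, 0) (89, 40) (67.473, 40)]  |A|=963.7964
3. ⊥bis P7·P1 via (70.165,29.695): [(64.9618, 20.442) (62.3372, 0) (89, 0) (89, 40) (75.9597, 40)]  |A|=880.8045
4. ⊥bis P7·P2 via (61.425,20.715): [(64.9618, 20.442) (62.9676, 4.9099) (63.4468, 0) (89, 0) (89, 40) (75.9597, 40)]  |A|=878.0805
5. ⊥bis P7·P3 via (78.235,30.36): [(67.0081, 24.0809) (64.9618, 20.442) (62.9676, 4.9099) (63.4468, 0) (89, 0) (89, 36.3807)]  |A|=734.4886
6. ⊥bis P7·P4 via (55.36,23.765): [(67.0081, 24.0809) (64.9618, 20.442) (62.9676, 4.9099) (63.4468, 0) (89, 0) (89, 36.3807)]  |A|=734.4886
7. ⊥bis P7·P5 via (80.595,16.345): [(67.0081, 24.0809) (65.1981, 20.8622) (89, 13.8791) (89, 36.3807)]  |A|=292.0523
8. ⊥bis P7·P6 via (45.31,18.32): [(67.0081, 24.0809) (65.1981, 20.8622) (89, 13.8791) (89, 36.3807)]  |A|=292.0523
9. ⊥bis P7·P8 via (59.085,18.56): [(67.0081, 24.0809) (65.1981, 20.8622) (89, 13.8791) (89, 36.3807)]  |A|=292.0523
10. ⊥bis P7·P9 via (43.23,13.11): [(67.0081, 24.0809) (65.1981, 20.8622) (89, 13.8791) (89, 36.3807)]  |A|=292.0523
11. canonical 4-gon: [(67.0081, 24.0809) (65.1981, 20.8622) (89, 13.8791) (89, 36.3807)]
12. shoelace: 292.0523

Area of P7's cell: 292.0523 (4 vertices)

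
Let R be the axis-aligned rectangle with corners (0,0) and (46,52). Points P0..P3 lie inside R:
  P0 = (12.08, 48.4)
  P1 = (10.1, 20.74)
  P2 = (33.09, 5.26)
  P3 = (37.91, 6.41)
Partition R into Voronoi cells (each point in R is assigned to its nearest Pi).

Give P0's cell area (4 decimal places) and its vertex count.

Area of P0's cell: 791.3806 (5 vertices)

1. box [0,46]×[0,52]: [(0, 0) (46, 0) (46, 52) (0, 52)]
2. ⊥bis P0·P1 via (11.09,34.57): [(0, 35.3639) (46, 32.071) (46, 52) (0, 52)]  |A|=840.9977
3. ⊥bis P0·P2 via (22.585,26.83): [(0, 35.3639) (34.968, 32.8607) (46, 38.2336) (46, 52) (0, 52)]  |A|=807.0051
4. ⊥bis P0·P3 via (24.995,27.405): [(0, 35.3639) (33.9791, 32.9315) (46, 40.3262) (46, 52) (0, 52)]  |A|=791.3806
5. canonical 5-gon: [(0, 35.3639) (33.9791, 32.9315) (46, 40.3262) (46, 52) (0, 52)]
6. shoelace: 791.3806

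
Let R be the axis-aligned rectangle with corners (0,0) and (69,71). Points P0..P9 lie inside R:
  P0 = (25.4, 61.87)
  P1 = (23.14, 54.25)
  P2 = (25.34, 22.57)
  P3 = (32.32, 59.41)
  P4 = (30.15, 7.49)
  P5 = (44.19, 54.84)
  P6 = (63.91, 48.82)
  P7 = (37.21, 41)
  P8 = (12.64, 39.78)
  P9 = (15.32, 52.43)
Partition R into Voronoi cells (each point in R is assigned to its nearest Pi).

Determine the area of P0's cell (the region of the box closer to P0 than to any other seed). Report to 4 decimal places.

Area of P0's cell: 214.4713

1. box [0,69]×[0,71]: [(0, 0) (69, 0) (69, 71) (0, 71)]
2. ⊥bis P0·P1 via (24.27,58.06): [(0, 65.2582) (69, 44.7936) (69, 71) (0, 71)]  |A|=1102.2125
3. ⊥bis P0·P2 via (25.37,42.22): [(0, 65.2582) (69, 44.7936) (69, 71) (0, 71)]  |A|=1102.2125
4. ⊥bis P0·P3 via (28.86,60.64): [(0, 65.2582) (27.5925, 57.0746) (32.5429, 71) (0, 71)]  |A|=305.8022
5. ⊥bis P0·P4 via (27.775,34.68): [(0, 65.2582) (27.5925, 57.0746) (32.5429, 71) (0, 71)]  |A|=305.8022
6. ⊥bis P0·P5 via (34.795,58.355): [(0, 65.2582) (27.5925, 57.0746) (32.5429, 71) (0, 71)]  |A|=305.8022
7. ⊥bis P0·P6 via (44.655,55.345): [(0, 65.2582) (27.5925, 57.0746) (32.5429, 71) (0, 71)]  |A|=305.8022
8. ⊥bis P0·P7 via (31.305,51.435): [(0, 65.2582) (27.5925, 57.0746) (32.5429, 71) (0, 71)]  |A|=305.8022
9. ⊥bis P0·P8 via (19.02,50.825): [(0, 65.2582) (27.5925, 57.0746) (32.5429, 71) (0, 71)]  |A|=305.8022
10. ⊥bis P0·P9 via (20.36,57.15): [(17.6763, 60.0156) (27.5925, 57.0746) (32.5429, 71) (7.3894, 71)]  |A|=214.4713
11. canonical 4-gon: [(17.6763, 60.0156) (27.5925, 57.0746) (32.5429, 71) (7.3894, 71)]
12. shoelace: 214.4713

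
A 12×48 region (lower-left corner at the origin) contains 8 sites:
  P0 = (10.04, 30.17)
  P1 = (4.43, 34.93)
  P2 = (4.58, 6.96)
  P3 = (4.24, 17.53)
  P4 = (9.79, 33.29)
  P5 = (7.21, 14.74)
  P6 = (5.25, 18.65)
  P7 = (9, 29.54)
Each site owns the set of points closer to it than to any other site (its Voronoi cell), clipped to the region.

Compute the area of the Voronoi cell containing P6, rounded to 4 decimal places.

1. box [0,12]×[0,48]: [(0, 0) (12, 0) (12, 48) (0, 48)]
2. ⊥bis P6·P0 via (7.645,24.41): [(0, 27.5888) (0, 0) (12, 0) (12, 22.5992)]  |A|=301.1279
3. ⊥bis P6·P1 via (4.84,26.79): [(2.2365, 26.6589) (0, 26.5462) (0, 0) (12, 0) (12, 22.5992)]  |A|=299.962
4. ⊥bis P6·P2 via (4.915,12.805): [(2.2365, 26.6589) (0, 26.5462) (0, 13.0867) (12, 12.3989) (12, 22.5992)]  |A|=147.0483
5. ⊥bis P6·P3 via (4.745,18.09): [(2.2365, 26.6589) (0, 26.5462) (0, 22.369) (10.9918, 12.4567) (12, 12.3989) (12, 22.5992)]  |A|=96.0338
6. ⊥bis P6·P4 via (7.52,25.97): [(2.2365, 26.6589) (0, 26.5462) (0, 22.369) (10.9918, 12.4567) (12, 12.3989) (12, 22.5992)]  |A|=96.0338
7. ⊥bis P6·P5 via (6.23,16.695): [(2.2365, 26.6589) (0, 26.5462) (0, 22.369) (6.2698, 16.715) (12, 19.5874) (12, 22.5992)]  |A|=73.428
8. ⊥bis P6·P7 via (7.125,24.095): [(0.0058, 26.5465) (0, 26.5462) (0, 22.369) (6.2698, 16.715) (12, 19.5874) (12, 22.4163)]  |A|=67.2547
9. canonical 6-gon: [(0.0058, 26.5465) (0, 26.5462) (0, 22.369) (6.2698, 16.715) (12, 19.5874) (12, 22.4163)]
10. shoelace: 67.2547

Area of P6's cell: 67.2547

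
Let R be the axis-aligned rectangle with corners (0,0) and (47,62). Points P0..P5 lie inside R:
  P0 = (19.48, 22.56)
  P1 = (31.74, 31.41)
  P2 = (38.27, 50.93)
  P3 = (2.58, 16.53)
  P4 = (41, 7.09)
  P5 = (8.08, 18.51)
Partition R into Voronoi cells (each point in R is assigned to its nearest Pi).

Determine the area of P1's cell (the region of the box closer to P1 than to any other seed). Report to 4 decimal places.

Area of P1's cell: 563.3340

1. box [0,47]×[0,62]: [(0, 0) (47, 0) (47, 62) (0, 62)]
2. ⊥bis P1·P0 via (25.61,26.985): [(45.0894, 0) (47, 0) (47, 62) (0.3341, 62)]  |A|=1505.8725
3. ⊥bis P1·P2 via (35.005,41.17): [(9.1195, 49.8294) (45.0894, 0) (47, 0) (47, 37.1573)]  |A|=751.3711
4. ⊥bis P1·P3 via (17.16,23.97): [(9.1195, 49.8294) (45.0894, 0) (47, 0) (47, 37.1573)]  |A|=751.3711
5. ⊥bis P1·P4 via (36.37,19.25): [(9.1195, 49.8294) (32.3096, 17.704) (47, 23.2974) (47, 37.1573)]  |A|=563.334
6. ⊥bis P1·P5 via (19.91,24.96): [(9.1195, 49.8294) (32.3096, 17.704) (47, 23.2974) (47, 37.1573)]  |A|=563.334
7. canonical 4-gon: [(9.1195, 49.8294) (32.3096, 17.704) (47, 23.2974) (47, 37.1573)]
8. shoelace: 563.334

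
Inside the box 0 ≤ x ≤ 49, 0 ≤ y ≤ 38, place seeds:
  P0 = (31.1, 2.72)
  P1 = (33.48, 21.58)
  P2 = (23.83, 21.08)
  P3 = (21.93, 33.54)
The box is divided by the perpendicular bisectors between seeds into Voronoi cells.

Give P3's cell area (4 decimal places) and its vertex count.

Area of P3's cell: 390.5910 (4 vertices)

1. box [0,49]×[0,38]: [(0, 0) (49, 0) (49, 38) (0, 38)]
2. ⊥bis P3·P0 via (26.515,18.13): [(0, 10.2409) (49, 24.8201) (49, 38) (0, 38)]  |A|=1003.007
3. ⊥bis P3·P1 via (27.705,27.56): [(0, 10.2409) (14.122, 14.4427) (38.5156, 38) (0, 38)]  |A|=649.6699
4. ⊥bis P3·P2 via (22.88,27.31): [(0, 23.8211) (28.3023, 28.1368) (38.5156, 38) (0, 38)]  |A|=390.591
5. canonical 4-gon: [(0, 23.8211) (28.3023, 28.1368) (38.5156, 38) (0, 38)]
6. shoelace: 390.591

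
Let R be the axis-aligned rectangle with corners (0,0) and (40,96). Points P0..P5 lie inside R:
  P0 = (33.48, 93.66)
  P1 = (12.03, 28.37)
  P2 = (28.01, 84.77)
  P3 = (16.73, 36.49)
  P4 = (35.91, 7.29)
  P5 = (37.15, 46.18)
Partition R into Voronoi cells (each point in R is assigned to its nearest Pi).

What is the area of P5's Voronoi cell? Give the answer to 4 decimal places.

1. box [0,40]×[0,96]: [(0, 0) (40, 0) (40, 96) (0, 96)]
2. ⊥bis P5·P0 via (35.315,69.92): [(0, 67.1903) (0, 0) (40, 0) (40, 70.2821)]  |A|=2749.4487
3. ⊥bis P5·P1 via (24.59,37.275): [(3.2045, 67.438) (40, 15.5401) (40, 70.2821)]  |A|=1007.13
4. ⊥bis P5·P2 via (32.58,65.475): [(8.6198, 59.8001) (40, 15.5401) (40, 67.2324)]  |A|=811.058
5. ⊥bis P5·P3 via (26.94,41.335): [(17.212, 61.8351) (37.5222, 19.0349) (40, 15.5401) (40, 67.2324)]  |A|=606.5184
6. ⊥bis P5·P4 via (36.53,26.735): [(17.212, 61.8351) (33.8273, 26.8212) (40, 26.6244) (40, 67.2324)]  |A|=569.1184
7. canonical 4-gon: [(17.212, 61.8351) (33.8273, 26.8212) (40, 26.6244) (40, 67.2324)]
8. shoelace: 569.1184

Area of P5's cell: 569.1184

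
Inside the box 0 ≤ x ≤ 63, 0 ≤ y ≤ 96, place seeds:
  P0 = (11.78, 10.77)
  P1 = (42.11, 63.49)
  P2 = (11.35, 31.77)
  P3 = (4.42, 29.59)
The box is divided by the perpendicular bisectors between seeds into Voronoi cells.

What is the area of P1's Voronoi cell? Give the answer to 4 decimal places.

1. box [0,63]×[0,96]: [(0, 0) (63, 0) (63, 96) (0, 96)]
2. ⊥bis P1·P0 via (26.945,37.13): [(0, 52.6316) (63, 16.3874) (63, 96) (0, 96)]  |A|=3873.902
3. ⊥bis P1·P2 via (26.73,47.63): [(0, 73.551) (53.037, 22.1192) (63, 16.3874) (63, 96) (0, 96)]  |A|=3319.1492
4. ⊥bis P1·P3 via (23.265,46.54): [(0, 73.551) (53.037, 22.1192) (63, 16.3874) (63, 96) (0, 96)]  |A|=3319.1492
5. canonical 5-gon: [(0, 73.551) (53.037, 22.1192) (63, 16.3874) (63, 96) (0, 96)]
6. shoelace: 3319.1492

Area of P1's cell: 3319.1492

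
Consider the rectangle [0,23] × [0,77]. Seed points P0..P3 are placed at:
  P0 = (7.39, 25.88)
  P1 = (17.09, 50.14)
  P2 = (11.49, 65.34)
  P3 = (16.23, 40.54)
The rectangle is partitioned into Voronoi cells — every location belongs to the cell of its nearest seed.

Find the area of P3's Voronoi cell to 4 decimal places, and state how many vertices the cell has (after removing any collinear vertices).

Area of P3's cell: 285.3224 (4 vertices)

1. box [0,23]×[0,77]: [(0, 0) (23, 0) (23, 77) (0, 77)]
2. ⊥bis P3·P0 via (11.81,33.21): [(0, 40.3314) (23, 26.4624) (23, 77) (0, 77)]  |A|=1002.8706
3. ⊥bis P3·P1 via (16.66,45.34): [(0, 46.8325) (0, 40.3314) (23, 26.4624) (23, 44.772)]  |A|=285.3224
4. ⊥bis P3·P2 via (13.86,52.94): [(0, 46.8325) (0, 40.3314) (23, 26.4624) (23, 44.772)]  |A|=285.3224
5. canonical 4-gon: [(0, 46.8325) (0, 40.3314) (23, 26.4624) (23, 44.772)]
6. shoelace: 285.3224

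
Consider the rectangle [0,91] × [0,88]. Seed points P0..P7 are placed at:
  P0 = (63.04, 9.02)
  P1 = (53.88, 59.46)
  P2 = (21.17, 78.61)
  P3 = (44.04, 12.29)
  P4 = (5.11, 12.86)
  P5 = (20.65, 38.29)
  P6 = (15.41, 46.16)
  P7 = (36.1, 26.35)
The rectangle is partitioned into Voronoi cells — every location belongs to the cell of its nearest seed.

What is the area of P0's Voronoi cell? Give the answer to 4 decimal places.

Area of P0's cell: 1333.0727

1. box [0,91]×[0,88]: [(0, 0) (91, 0) (91, 88) (0, 88)]
2. ⊥bis P0·P1 via (58.46,34.24): [(0, 23.6236) (0, 0) (91, 0) (91, 40.1493)]  |A|=2901.666
3. ⊥bis P0·P2 via (42.105,43.815): [(12.2403, 25.8464) (0, 18.4818) (0, 0) (91, 0) (91, 40.1493)]  |A|=2870.1977
4. ⊥bis P0·P3 via (53.54,10.655): [(57.5713, 34.0786) (51.7062, 0) (91, 0) (91, 40.1493)]  |A|=1340.6082
5. ⊥bis P0·P4 via (34.075,10.94): [(57.5713, 34.0786) (51.7062, 0) (91, 0) (91, 40.1493)]  |A|=1340.6082
6. ⊥bis P0·P5 via (41.845,23.655): [(57.5713, 34.0786) (51.7062, 0) (91, 0) (91, 40.1493)]  |A|=1340.6082
7. ⊥bis P0·P6 via (39.225,27.59): [(57.5713, 34.0786) (51.7062, 0) (91, 0) (91, 40.1493)]  |A|=1340.6082
8. ⊥bis P0·P7 via (49.57,17.685): [(60.4523, 34.6018) (56.6419, 28.6786) (51.7062, 0) (91, 0) (91, 40.1493)]  |A|=1333.0727
9. canonical 5-gon: [(60.4523, 34.6018) (56.6419, 28.6786) (51.7062, 0) (91, 0) (91, 40.1493)]
10. shoelace: 1333.0727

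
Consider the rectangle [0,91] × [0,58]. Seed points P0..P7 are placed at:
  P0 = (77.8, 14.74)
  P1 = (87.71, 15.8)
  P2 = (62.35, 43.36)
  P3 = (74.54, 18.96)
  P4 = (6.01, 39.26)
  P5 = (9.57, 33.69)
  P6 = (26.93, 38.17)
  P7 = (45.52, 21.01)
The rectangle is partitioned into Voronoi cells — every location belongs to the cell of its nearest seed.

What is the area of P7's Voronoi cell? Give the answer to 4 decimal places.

Area of P7's cell: 1121.5537

1. box [0,91]×[0,58]: [(0, 0) (91, 0) (91, 58) (0, 58)]
2. ⊥bis P7·P0 via (61.66,17.875): [(0, 0) (58.188, 0) (69.4538, 58) (0, 58)]  |A|=3701.612
3. ⊥bis P7·P1 via (66.615,18.405): [(0, 0) (58.188, 0) (69.4538, 58) (0, 58)]  |A|=3701.612
4. ⊥bis P7·P2 via (53.935,32.185): [(0, 0) (58.188, 0) (63.0991, 25.2842) (19.653, 58) (0, 58)]  |A|=2886.9766
5. ⊥bis P7·P3 via (60.03,19.985): [(0, 0) (58.188, 0) (58.8641, 3.481) (60.5404, 27.211) (19.653, 58) (0, 58)]  |A|=2855.0028
6. ⊥bis P7·P4 via (25.765,30.135): [(11.8454, 0) (58.188, 0) (58.8641, 3.481) (60.5404, 27.211) (33.7372, 47.3943)]  |A|=1491.7041
7. ⊥bis P7·P5 via (27.545,27.35): [(17.8983, 0) (58.188, 0) (58.8641, 3.481) (60.5404, 27.211) (34.4307, 46.8721)]  |A|=1327.6981
8. ⊥bis P7·P6 via (36.225,29.59): [(23.456, 15.7569) (17.8983, 0) (58.188, 0) (58.8641, 3.481) (60.5404, 27.211) (44.9003, 38.9883)]  |A|=1121.5537
9. canonical 6-gon: [(23.456, 15.7569) (17.8983, 0) (58.188, 0) (58.8641, 3.481) (60.5404, 27.211) (44.9003, 38.9883)]
10. shoelace: 1121.5537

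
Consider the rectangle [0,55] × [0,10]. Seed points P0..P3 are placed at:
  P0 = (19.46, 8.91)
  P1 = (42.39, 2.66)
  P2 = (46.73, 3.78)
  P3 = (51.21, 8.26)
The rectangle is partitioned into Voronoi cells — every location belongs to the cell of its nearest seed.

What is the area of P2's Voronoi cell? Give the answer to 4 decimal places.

1. box [0,55]×[0,10]: [(0, 0) (55, 0) (55, 10) (0, 10)]
2. ⊥bis P2·P0 via (33.095,6.345): [(31.9014, 0) (55, 0) (55, 10) (33.7826, 10)]  |A|=221.5802
3. ⊥bis P2·P1 via (44.56,3.22): [(45.391, 0) (55, 0) (55, 10) (42.8103, 10)]  |A|=108.9935
4. ⊥bis P2·P3 via (48.97,6.02): [(45.391, 0) (54.99, 0) (44.99, 10) (42.8103, 10)]  |A|=58.8935
5. canonical 4-gon: [(45.391, 0) (54.99, 0) (44.99, 10) (42.8103, 10)]
6. shoelace: 58.8935

Area of P2's cell: 58.8935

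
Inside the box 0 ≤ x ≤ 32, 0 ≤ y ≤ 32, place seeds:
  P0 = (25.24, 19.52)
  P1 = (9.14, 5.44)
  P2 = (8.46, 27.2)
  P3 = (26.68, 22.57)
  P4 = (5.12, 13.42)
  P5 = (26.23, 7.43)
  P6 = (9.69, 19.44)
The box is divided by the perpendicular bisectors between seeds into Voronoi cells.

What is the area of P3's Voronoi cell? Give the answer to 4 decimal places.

1. box [0,32]×[0,32]: [(0, 0) (32, 0) (32, 32) (0, 32)]
2. ⊥bis P3·P0 via (25.96,21.045): [(32, 18.1933) (32, 32) (2.7567, 32)]  |A|=201.8763
3. ⊥bis P3·P1 via (17.91,14.005): [(32, 18.1933) (32, 32) (2.7567, 32)]  |A|=201.8763
4. ⊥bis P3·P2 via (17.57,24.885): [(17.5975, 24.9932) (32, 18.1933) (32, 32) (19.378, 32)]  |A|=143.6451
5. ⊥bis P3·P4 via (15.9,17.995): [(17.5975, 24.9932) (32, 18.1933) (32, 32) (19.378, 32)]  |A|=143.6451
6. ⊥bis P3·P5 via (26.455,15): [(17.5975, 24.9932) (32, 18.1933) (32, 32) (19.378, 32)]  |A|=143.6451
7. ⊥bis P3·P6 via (18.185,21.005): [(17.5975, 24.9932) (32, 18.1933) (32, 32) (19.378, 32)]  |A|=143.6451
8. canonical 4-gon: [(17.5975, 24.9932) (32, 18.1933) (32, 32) (19.378, 32)]
9. shoelace: 143.6451

Area of P3's cell: 143.6451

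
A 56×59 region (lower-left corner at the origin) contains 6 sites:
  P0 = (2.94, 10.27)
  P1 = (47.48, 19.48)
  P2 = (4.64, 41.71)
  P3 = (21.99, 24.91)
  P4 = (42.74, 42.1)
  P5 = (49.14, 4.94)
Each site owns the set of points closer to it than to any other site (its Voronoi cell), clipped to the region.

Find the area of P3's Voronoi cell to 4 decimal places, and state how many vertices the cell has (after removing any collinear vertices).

1. box [0,56]×[0,59]: [(0, 0) (56, 0) (56, 59) (0, 59)]
2. ⊥bis P3·P0 via (12.465,17.59): [(0, 33.8098) (25.983, 0) (56, 0) (56, 59) (0, 59)]  |A|=2864.7599
3. ⊥bis P3·P1 via (34.735,22.195): [(0, 33.8098) (25.983, 0) (30.0069, 0) (42.5754, 59) (0, 59)]  |A|=1701.9375
4. ⊥bis P3·P2 via (13.315,33.31): [(6.1058, 25.8648) (25.983, 0) (30.0069, 0) (42.5754, 59) (38.1906, 59)]  |A|=992.3072
5. ⊥bis P3·P4 via (32.365,33.505): [(23.6685, 44.0025) (6.1058, 25.8648) (25.983, 0) (30.0069, 0) (36.1667, 28.9159)]  |A|=723.0866
6. ⊥bis P3·P5 via (35.565,14.925): [(23.6685, 44.0025) (6.1058, 25.8648) (25.2697, 0.9281) (32.2165, 10.3726) (36.1667, 28.9159)]  |A|=695.6251
7. canonical 5-gon: [(23.6685, 44.0025) (6.1058, 25.8648) (25.2697, 0.9281) (32.2165, 10.3726) (36.1667, 28.9159)]
8. shoelace: 695.6251

Area of P3's cell: 695.6251 (5 vertices)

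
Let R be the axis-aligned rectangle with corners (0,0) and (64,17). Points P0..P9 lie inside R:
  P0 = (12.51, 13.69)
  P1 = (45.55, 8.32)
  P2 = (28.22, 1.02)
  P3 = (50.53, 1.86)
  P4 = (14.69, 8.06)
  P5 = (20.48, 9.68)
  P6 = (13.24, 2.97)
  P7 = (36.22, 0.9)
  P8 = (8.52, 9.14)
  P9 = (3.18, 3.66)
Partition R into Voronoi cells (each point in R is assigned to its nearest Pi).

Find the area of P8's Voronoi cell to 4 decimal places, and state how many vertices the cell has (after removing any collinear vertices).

Area of P8's cell: 88.2156 (6 vertices)

1. box [0,64]×[0,17]: [(0, 0) (64, 0) (64, 17) (0, 17)]
2. ⊥bis P8·P0 via (10.515,11.415): [(0, 0) (23.5321, 0) (4.1461, 17) (0, 17)]  |A|=235.2651
3. ⊥bis P8·P1 via (27.035,8.73): [(0, 0) (23.5321, 0) (4.1461, 17) (0, 17)]  |A|=235.2651
4. ⊥bis P8·P2 via (18.37,5.08): [(0, 0) (16.2761, 0) (18.2025, 4.6736) (4.1461, 17) (0, 17)]  |A|=218.3091
5. ⊥bis P8·P3 via (29.525,5.5): [(0, 0) (16.2761, 0) (18.2025, 4.6736) (4.1461, 17) (0, 17)]  |A|=218.3091
6. ⊥bis P8·P4 via (11.605,8.6): [(0, 0) (10.0997, 0) (11.8871, 10.2118) (4.1461, 17) (0, 17)]  |A|=166.6806
7. ⊥bis P8·P5 via (14.5,9.41): [(0, 0) (10.0997, 0) (11.8871, 10.2118) (4.1461, 17) (0, 17)]  |A|=166.6806
8. ⊥bis P8·P6 via (10.88,6.055): [(0, 0) (2.9649, 0) (11.2027, 6.3019) (11.8871, 10.2118) (4.1461, 17) (0, 17)]  |A|=144.1994
9. ⊥bis P8·P7 via (22.37,5.02): [(0, 0) (2.9649, 0) (11.2027, 6.3019) (11.8871, 10.2118) (4.1461, 17) (0, 17)]  |A|=144.1994
10. ⊥bis P8·P9 via (5.85,6.4): [(0, 12.1005) (8.2605, 4.0511) (11.2027, 6.3019) (11.8871, 10.2118) (4.1461, 17) (0, 17)]  |A|=88.2156
11. canonical 6-gon: [(0, 12.1005) (8.2605, 4.0511) (11.2027, 6.3019) (11.8871, 10.2118) (4.1461, 17) (0, 17)]
12. shoelace: 88.2156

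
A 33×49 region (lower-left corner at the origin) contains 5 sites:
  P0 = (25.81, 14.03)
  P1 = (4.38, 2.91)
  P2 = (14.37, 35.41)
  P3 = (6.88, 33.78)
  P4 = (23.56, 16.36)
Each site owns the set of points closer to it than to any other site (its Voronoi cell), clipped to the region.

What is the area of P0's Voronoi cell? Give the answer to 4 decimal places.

1. box [0,33]×[0,49]: [(0, 0) (33, 0) (33, 49) (0, 49)]
2. ⊥bis P0·P1 via (15.095,8.47): [(0, 37.5605) (19.4901, 0) (33, 0) (33, 49) (0, 49)]  |A|=1250.972
3. ⊥bis P0·P2 via (20.09,24.72): [(9.5808, 19.0967) (19.4901, 0) (33, 0) (33, 31.6279)]  |A|=499.3476
4. ⊥bis P0·P3 via (16.345,23.905): [(13.5371, 21.2137) (10.1613, 17.978) (19.4901, 0) (33, 0) (33, 31.6279)]  |A|=496.5202
5. ⊥bis P0·P4 via (24.685,15.195): [(15.9716, 6.7807) (19.4901, 0) (33, 0) (33, 23.2245)]  |A|=243.5422
6. canonical 4-gon: [(15.9716, 6.7807) (19.4901, 0) (33, 0) (33, 23.2245)]
7. shoelace: 243.5422

Area of P0's cell: 243.5422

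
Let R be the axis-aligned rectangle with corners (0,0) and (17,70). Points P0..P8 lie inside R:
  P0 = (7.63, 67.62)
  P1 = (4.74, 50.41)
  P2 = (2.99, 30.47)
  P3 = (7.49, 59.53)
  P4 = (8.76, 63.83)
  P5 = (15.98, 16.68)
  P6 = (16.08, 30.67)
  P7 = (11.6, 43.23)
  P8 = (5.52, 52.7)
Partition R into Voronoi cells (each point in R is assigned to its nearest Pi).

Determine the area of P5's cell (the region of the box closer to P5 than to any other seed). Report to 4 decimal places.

Area of P5's cell: 359.2919

1. box [0,17]×[0,70]: [(0, 0) (17, 0) (17, 70) (0, 70)]
2. ⊥bis P5·P0 via (11.805,42.15): [(0, 40.2149) (0, 0) (17, 0) (17, 43.0016)]  |A|=707.3402
3. ⊥bis P5·P1 via (10.36,33.545): [(0, 30.0927) (0, 0) (17, 0) (17, 35.7577)]  |A|=559.7281
4. ⊥bis P5·P2 via (9.485,23.575): [(0, 14.6403) (0, 0) (17, 0) (17, 30.654)]  |A|=385.0014
5. ⊥bis P5·P3 via (11.735,38.105): [(0, 14.6403) (0, 0) (17, 0) (17, 30.654)]  |A|=385.0014
6. ⊥bis P5·P4 via (12.37,40.255): [(0, 14.6403) (0, 0) (17, 0) (17, 30.654)]  |A|=385.0014
7. ⊥bis P5·P6 via (16.03,23.675): [(9.6396, 23.7207) (0, 14.6403) (0, 0) (17, 0) (17, 23.6681)]  |A|=359.2919
8. ⊥bis P5·P7 via (13.79,29.955): [(9.6396, 23.7207) (0, 14.6403) (0, 0) (17, 0) (17, 23.6681)]  |A|=359.2919
9. ⊥bis P5·P8 via (10.75,34.69): [(9.6396, 23.7207) (0, 14.6403) (0, 0) (17, 0) (17, 23.6681)]  |A|=359.2919
10. canonical 5-gon: [(9.6396, 23.7207) (0, 14.6403) (0, 0) (17, 0) (17, 23.6681)]
11. shoelace: 359.2919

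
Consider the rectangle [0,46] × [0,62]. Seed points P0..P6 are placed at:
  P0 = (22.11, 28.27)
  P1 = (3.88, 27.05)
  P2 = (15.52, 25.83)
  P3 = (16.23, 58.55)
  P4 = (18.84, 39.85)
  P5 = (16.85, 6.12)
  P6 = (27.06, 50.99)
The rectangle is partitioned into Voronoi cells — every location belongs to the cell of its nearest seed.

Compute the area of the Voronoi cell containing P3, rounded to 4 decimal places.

Area of P3's cell: 305.9260

1. box [0,46]×[0,62]: [(0, 0) (46, 0) (46, 62) (0, 62)]
2. ⊥bis P3·P0 via (19.17,43.41): [(0, 39.6874) (46, 48.6201) (46, 62) (0, 62)]  |A|=820.928
3. ⊥bis P3·P1 via (10.055,42.8): [(0, 46.7422) (12.0337, 42.0242) (46, 48.6201) (46, 62) (0, 62)]  |A|=778.4805
4. ⊥bis P3·P2 via (15.875,42.19): [(0, 46.7422) (11.361, 42.2879) (13.1877, 42.2483) (46, 48.6201) (46, 62) (0, 62)]  |A|=778.2529
5. ⊥bis P3·P4 via (17.535,49.2): [(0, 46.7526) (46, 53.1729) (46, 62) (0, 62)]  |A|=553.7129
6. ⊥bis P3·P5 via (16.54,32.335): [(0, 46.7526) (46, 53.1729) (46, 62) (0, 62)]  |A|=553.7129
7. ⊥bis P3·P6 via (21.645,54.77): [(0, 46.7526) (17.7807, 49.2343) (26.692, 62) (0, 62)]  |A|=305.926
8. canonical 4-gon: [(0, 46.7526) (17.7807, 49.2343) (26.692, 62) (0, 62)]
9. shoelace: 305.926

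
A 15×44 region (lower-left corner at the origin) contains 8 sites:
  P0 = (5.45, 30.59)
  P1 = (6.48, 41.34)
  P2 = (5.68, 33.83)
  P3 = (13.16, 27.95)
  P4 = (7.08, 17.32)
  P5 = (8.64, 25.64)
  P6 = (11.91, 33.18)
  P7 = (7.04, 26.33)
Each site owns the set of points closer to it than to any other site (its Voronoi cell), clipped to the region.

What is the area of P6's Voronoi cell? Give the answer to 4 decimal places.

1. box [0,15]×[0,44]: [(0, 0) (15, 0) (15, 44) (0, 44)]
2. ⊥bis P6·P0 via (8.68,31.885): [(15, 16.1216) (15, 44) (3.8227, 44)]  |A|=155.8019
3. ⊥bis P6·P1 via (9.195,37.26): [(7.0873, 35.8575) (15, 16.1216) (15, 41.1229)]  |A|=98.9135
4. ⊥bis P6·P2 via (8.795,33.505): [(9.1862, 37.2541) (8.6371, 31.9919) (15, 16.1216) (15, 41.1229)]  |A|=93.7747
5. ⊥bis P6·P3 via (12.535,30.565): [(9.1862, 37.2541) (8.6371, 31.9919) (9.5, 29.8396) (15, 31.1541) (15, 41.1229)]  |A|=52.4355
6. ⊥bis P6·P4 via (9.495,25.25): [(9.1862, 37.2541) (8.6371, 31.9919) (9.5, 29.8396) (15, 31.1541) (15, 41.1229)]  |A|=52.4355
7. ⊥bis P6·P5 via (10.275,29.41): [(9.1862, 37.2541) (8.6371, 31.9919) (9.5, 29.8396) (15, 31.1541) (15, 41.1229)]  |A|=52.4355
8. ⊥bis P6·P7 via (9.475,29.755): [(9.1862, 37.2541) (8.6371, 31.9919) (9.5, 29.8396) (15, 31.1541) (15, 41.1229)]  |A|=52.4355
9. canonical 5-gon: [(9.1862, 37.2541) (8.6371, 31.9919) (9.5, 29.8396) (15, 31.1541) (15, 41.1229)]
10. shoelace: 52.4355

Area of P6's cell: 52.4355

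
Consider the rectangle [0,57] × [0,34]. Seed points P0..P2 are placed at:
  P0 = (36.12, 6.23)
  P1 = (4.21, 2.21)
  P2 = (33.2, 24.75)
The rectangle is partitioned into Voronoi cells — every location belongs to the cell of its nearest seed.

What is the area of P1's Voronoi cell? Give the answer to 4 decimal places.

Area of P1's cell: 487.6121

1. box [0,57]×[0,34]: [(0, 0) (57, 0) (57, 34) (0, 34)]
2. ⊥bis P1·P0 via (20.165,4.22): [(0, 0) (20.6966, 0) (16.4133, 34) (0, 34)]  |A|=630.8695
3. ⊥bis P1·P2 via (18.705,13.48): [(0, 0) (20.6966, 0) (19.0552, 13.0296) (2.7505, 34) (0, 34)]  |A|=487.6121
4. canonical 5-gon: [(0, 0) (20.6966, 0) (19.0552, 13.0296) (2.7505, 34) (0, 34)]
5. shoelace: 487.6121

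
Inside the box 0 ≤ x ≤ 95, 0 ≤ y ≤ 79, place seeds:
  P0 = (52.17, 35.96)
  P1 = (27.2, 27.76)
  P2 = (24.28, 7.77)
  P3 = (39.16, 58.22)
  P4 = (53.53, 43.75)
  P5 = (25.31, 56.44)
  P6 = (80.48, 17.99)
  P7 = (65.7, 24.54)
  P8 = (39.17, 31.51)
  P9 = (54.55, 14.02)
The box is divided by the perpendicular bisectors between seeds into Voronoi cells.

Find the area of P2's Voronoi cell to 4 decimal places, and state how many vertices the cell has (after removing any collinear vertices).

Area of P2's cell: 744.4305 (5 vertices)

1. box [0,95]×[0,79]: [(0, 0) (95, 0) (95, 79) (0, 79)]
2. ⊥bis P2·P0 via (38.225,21.865): [(0, 59.6832) (0, 0) (60.3252, 0)]  |A|=1800.2004
3. ⊥bis P2·P1 via (25.74,17.765): [(45.2496, 14.9152) (0, 21.5249) (0, 0) (60.3252, 0)]  |A|=936.8772
4. ⊥bis P2·P3 via (31.72,32.995): [(45.2496, 14.9152) (0, 21.5249) (0, 0) (60.3252, 0)]  |A|=936.8772
5. ⊥bis P2·P4 via (38.905,25.76): [(45.2496, 14.9152) (0, 21.5249) (0, 0) (60.3252, 0)]  |A|=936.8772
6. ⊥bis P2·P5 via (24.795,32.105): [(45.2496, 14.9152) (0, 21.5249) (0, 0) (60.3252, 0)]  |A|=936.8772
7. ⊥bis P2·P6 via (52.38,12.88): [(53.493, 6.7595) (45.2496, 14.9152) (0, 21.5249) (0, 0) (54.7222, 0)]  |A|=917.9407
8. ⊥bis P2·P7 via (44.99,16.155): [(45.654, 14.5151) (45.2496, 14.9152) (0, 21.5249) (0, 0) (51.5308, 0)]  |A|=873.0514
9. ⊥bis P2·P8 via (31.725,19.64): [(47.6139, 9.6743) (37.439, 16.0561) (0, 21.5249) (0, 0) (51.5308, 0)]  |A|=853.3464
10. ⊥bis P2·P9 via (39.415,10.895): [(38.4848, 15.4002) (37.439, 16.0561) (0, 21.5249) (0, 0) (41.6645, 0)]  |A|=744.4305
11. canonical 5-gon: [(38.4848, 15.4002) (37.439, 16.0561) (0, 21.5249) (0, 0) (41.6645, 0)]
12. shoelace: 744.4305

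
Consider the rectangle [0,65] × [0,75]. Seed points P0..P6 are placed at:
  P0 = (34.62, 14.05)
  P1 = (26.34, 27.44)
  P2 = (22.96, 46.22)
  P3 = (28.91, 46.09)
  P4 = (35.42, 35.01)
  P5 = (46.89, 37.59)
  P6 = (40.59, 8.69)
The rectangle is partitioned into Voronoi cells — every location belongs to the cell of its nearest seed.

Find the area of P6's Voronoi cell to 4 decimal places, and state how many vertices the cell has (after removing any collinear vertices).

1. box [0,65]×[0,75]: [(0, 0) (65, 0) (65, 75) (0, 75)]
2. ⊥bis P6·P0 via (37.605,11.37): [(27.3968, 0) (65, 0) (65, 41.8827)]  |A|=787.4629
3. ⊥bis P6·P1 via (33.465,18.065): [(27.3968, 0) (65, 0) (65, 41.8827)]  |A|=787.4629
4. ⊥bis P6·P2 via (31.775,27.455): [(27.3968, 0) (65, 0) (65, 41.8827)]  |A|=787.4629
5. ⊥bis P6·P3 via (34.75,27.39): [(58.7048, 34.8711) (27.3968, 0) (65, 0) (65, 36.8371)]  |A|=771.5812
6. ⊥bis P6·P4 via (38.005,21.85): [(48.9432, 23.9986) (27.3968, 0) (65, 0) (65, 27.1526)]  |A|=669.2037
7. ⊥bis P6·P5 via (43.74,23.14): [(47.4469, 22.3319) (27.3968, 0) (65, 0) (65, 18.5055)]  |A|=582.2909
8. canonical 4-gon: [(47.4469, 22.3319) (27.3968, 0) (65, 0) (65, 18.5055)]
9. shoelace: 582.2909

Area of P6's cell: 582.2909 (4 vertices)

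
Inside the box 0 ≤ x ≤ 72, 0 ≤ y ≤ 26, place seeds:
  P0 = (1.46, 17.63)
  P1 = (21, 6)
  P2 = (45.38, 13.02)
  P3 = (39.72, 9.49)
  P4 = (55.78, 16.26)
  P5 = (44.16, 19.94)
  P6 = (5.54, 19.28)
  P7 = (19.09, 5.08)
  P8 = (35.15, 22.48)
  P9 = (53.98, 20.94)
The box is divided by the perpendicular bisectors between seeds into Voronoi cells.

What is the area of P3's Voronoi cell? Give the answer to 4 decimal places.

1. box [0,72]×[0,26]: [(0, 0) (72, 0) (72, 26) (0, 26)]
2. ⊥bis P3·P0 via (20.59,13.56): [(17.705, 0) (72, 0) (72, 26) (23.2367, 26)]  |A|=1339.7577
3. ⊥bis P3·P1 via (30.36,7.745): [(31.8039, 0) (72, 0) (72, 26) (26.9567, 26)]  |A|=1108.1122
4. ⊥bis P3·P2 via (42.55,11.255): [(31.8039, 0) (49.5695, 0) (33.3539, 26) (26.9567, 26)]  |A|=314.116
5. ⊥bis P3·P4 via (47.75,12.875): [(31.8039, 0) (49.5695, 0) (33.3539, 26) (26.9567, 26)]  |A|=314.116
6. ⊥bis P3·P5 via (41.94,14.715): [(27.9526, 20.658) (31.8039, 0) (49.5695, 0) (39.834, 15.6098)]  |A|=251.6601
7. ⊥bis P3·P6 via (22.63,14.385): [(27.9526, 20.658) (31.8039, 0) (49.5695, 0) (39.834, 15.6098)]  |A|=251.6601
8. ⊥bis P3·P7 via (29.405,7.285): [(27.9526, 20.658) (31.8039, 0) (49.5695, 0) (39.834, 15.6098)]  |A|=251.6601
9. ⊥bis P3·P8 via (37.435,15.985): [(38.2643, 16.2767) (29.3538, 13.142) (31.8039, 0) (49.5695, 0) (39.834, 15.6098)]  |A|=215.9785
10. ⊥bis P3·P9 via (46.85,15.215): [(38.2643, 16.2767) (29.3538, 13.142) (31.8039, 0) (49.5695, 0) (39.834, 15.6098)]  |A|=215.9785
11. canonical 5-gon: [(38.2643, 16.2767) (29.3538, 13.142) (31.8039, 0) (49.5695, 0) (39.834, 15.6098)]
12. shoelace: 215.9785

Area of P3's cell: 215.9785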